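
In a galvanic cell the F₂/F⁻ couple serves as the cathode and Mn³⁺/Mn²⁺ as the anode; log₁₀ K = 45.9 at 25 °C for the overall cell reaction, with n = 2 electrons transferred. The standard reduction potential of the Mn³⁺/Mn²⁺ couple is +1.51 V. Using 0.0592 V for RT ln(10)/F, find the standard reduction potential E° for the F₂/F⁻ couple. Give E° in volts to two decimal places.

E°cell = (0.0592/n)·log K = (0.0592/2)(45.9) = +1.359 V.
Since F₂/F⁻ is the cathode and Mn³⁺/Mn²⁺ the anode, E°cell = E°(F₂/F⁻) − E°(Mn³⁺/Mn²⁺).
So E°(F₂/F⁻) = E°cell + E°(Mn³⁺/Mn²⁺) = +1.359 + (+1.51) = +2.87 V.

+2.87 V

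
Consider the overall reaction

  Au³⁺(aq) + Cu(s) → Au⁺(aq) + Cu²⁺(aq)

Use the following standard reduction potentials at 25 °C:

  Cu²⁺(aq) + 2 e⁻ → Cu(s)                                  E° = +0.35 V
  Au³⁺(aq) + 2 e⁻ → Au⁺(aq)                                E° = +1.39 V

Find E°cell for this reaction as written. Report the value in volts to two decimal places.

The Au³⁺/Au⁺ couple has the higher reduction potential, so it is the cathode; Cu²⁺/Cu is oxidised at the anode.
E°cell = E°(cathode) − E°(anode) = (+1.39) − (+0.35) = +1.04 V.
Since E°cell > 0, the reaction is spontaneous under standard conditions.

+1.04 V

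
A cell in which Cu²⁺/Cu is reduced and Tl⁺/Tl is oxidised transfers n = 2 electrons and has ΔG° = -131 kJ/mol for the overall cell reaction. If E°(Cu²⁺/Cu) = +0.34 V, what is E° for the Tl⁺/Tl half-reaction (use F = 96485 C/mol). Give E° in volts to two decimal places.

E°cell = −ΔG°/(nF) = −(-131×10³)/((2)(96485)) = +0.679 V.
Since Cu²⁺/Cu is the cathode and Tl⁺/Tl the anode, E°cell = E°(Cu²⁺/Cu) − E°(Tl⁺/Tl).
So E°(Tl⁺/Tl) = E°(Cu²⁺/Cu) − E°cell = (+0.34) − (+0.679) = -0.34 V.

-0.34 V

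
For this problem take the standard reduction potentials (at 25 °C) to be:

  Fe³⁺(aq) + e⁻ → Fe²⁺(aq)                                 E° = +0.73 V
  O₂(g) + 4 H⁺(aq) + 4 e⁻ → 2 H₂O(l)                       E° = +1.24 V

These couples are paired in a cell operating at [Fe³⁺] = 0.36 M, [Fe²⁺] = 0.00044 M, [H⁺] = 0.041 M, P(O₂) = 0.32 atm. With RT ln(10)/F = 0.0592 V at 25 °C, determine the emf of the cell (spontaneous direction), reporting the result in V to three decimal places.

+0.248 V

O₂/H₂O is the cathode (higher E°), Fe³⁺/Fe²⁺ the anode: E°cell = +1.24 − (+0.73) = +0.51 V, n = 4.
Overall: O₂(g) + 4 H⁺(aq) + 4 Fe²⁺(aq) → 2 H₂O(l) + 4 Fe³⁺(aq)
Q = [Fe³⁺]^4 / (P(O₂)·[H⁺]^4·[Fe²⁺]^4); log Q = 17.695.
E = E° − (0.0592/n) log Q = +0.51 − (0.0592/4)(17.695) = +0.248 V.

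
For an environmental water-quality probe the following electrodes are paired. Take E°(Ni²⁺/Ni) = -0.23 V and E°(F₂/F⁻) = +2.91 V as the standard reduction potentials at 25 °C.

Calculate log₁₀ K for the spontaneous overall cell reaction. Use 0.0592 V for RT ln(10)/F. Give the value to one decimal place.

106.1

Cathode: F₂/F⁻; anode: Ni²⁺/Ni. E°cell = +3.14 V, n = 2.
log K = nE°cell / 0.0592 = (2)(+3.14) / 0.0592 = 106.1.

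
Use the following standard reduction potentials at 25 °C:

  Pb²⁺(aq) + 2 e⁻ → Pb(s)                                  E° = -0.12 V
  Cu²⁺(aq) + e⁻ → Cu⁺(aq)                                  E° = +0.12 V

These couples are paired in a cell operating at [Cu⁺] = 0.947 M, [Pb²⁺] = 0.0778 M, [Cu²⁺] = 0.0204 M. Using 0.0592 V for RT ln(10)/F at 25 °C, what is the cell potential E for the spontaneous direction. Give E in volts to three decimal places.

Cu²⁺/Cu⁺ is the cathode (higher E°), Pb²⁺/Pb the anode: E°cell = +0.12 − (-0.12) = +0.24 V, n = 2.
Overall: 2 Cu²⁺(aq) + Pb(s) → 2 Cu⁺(aq) + Pb²⁺(aq)
Q = [Cu⁺]^2·[Pb²⁺] / ([Cu²⁺]^2); log Q = 2.224.
E = E° − (0.0592/n) log Q = +0.24 − (0.0592/2)(2.224) = +0.174 V.

+0.174 V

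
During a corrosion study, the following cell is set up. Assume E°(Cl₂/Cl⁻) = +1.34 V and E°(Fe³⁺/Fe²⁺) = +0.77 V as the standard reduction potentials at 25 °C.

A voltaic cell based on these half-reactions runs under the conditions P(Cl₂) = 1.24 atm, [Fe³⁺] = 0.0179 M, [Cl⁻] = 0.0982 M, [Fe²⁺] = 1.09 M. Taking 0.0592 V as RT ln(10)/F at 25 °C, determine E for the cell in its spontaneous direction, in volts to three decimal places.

+0.738 V

Cl₂/Cl⁻ is the cathode (higher E°), Fe³⁺/Fe²⁺ the anode: E°cell = +1.34 − (+0.77) = +0.57 V, n = 2.
Overall: Cl₂(g) + 2 Fe²⁺(aq) → 2 Cl⁻(aq) + 2 Fe³⁺(aq)
Q = [Cl⁻]^2·[Fe³⁺]^2 / (P(Cl₂)·[Fe²⁺]^2); log Q = -5.678.
E = E° − (0.0592/n) log Q = +0.57 − (0.0592/2)(-5.678) = +0.738 V.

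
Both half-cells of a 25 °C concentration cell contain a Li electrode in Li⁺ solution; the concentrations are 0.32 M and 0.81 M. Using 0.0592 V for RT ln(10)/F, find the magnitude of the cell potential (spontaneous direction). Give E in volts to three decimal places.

+0.024 V

For a concentration cell E°cell = 0. The 0.81 M side is the cathode (reduction is favoured where [Li⁺] is higher).
With n = 1, E = −(0.0592/1) log([Li⁺]ₐₙ/[Li⁺]꜀ₐₜ) = −(0.0592/1) log(0.32/0.81) = −(0.0592/1)(-0.403) = +0.024 V.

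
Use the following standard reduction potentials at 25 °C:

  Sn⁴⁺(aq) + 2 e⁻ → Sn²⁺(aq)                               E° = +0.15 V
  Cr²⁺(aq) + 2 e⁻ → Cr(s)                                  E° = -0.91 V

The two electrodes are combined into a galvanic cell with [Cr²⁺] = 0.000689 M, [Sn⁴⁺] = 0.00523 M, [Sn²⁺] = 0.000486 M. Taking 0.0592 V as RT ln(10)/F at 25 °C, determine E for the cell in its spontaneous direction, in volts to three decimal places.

+1.184 V

Sn⁴⁺/Sn²⁺ is the cathode (higher E°), Cr²⁺/Cr the anode: E°cell = +0.15 − (-0.91) = +1.06 V, n = 2.
Overall: Sn⁴⁺(aq) + Cr(s) → Sn²⁺(aq) + Cr²⁺(aq)
Q = [Sn²⁺]·[Cr²⁺] / ([Sn⁴⁺]); log Q = -4.194.
E = E° − (0.0592/n) log Q = +1.06 − (0.0592/2)(-4.194) = +1.184 V.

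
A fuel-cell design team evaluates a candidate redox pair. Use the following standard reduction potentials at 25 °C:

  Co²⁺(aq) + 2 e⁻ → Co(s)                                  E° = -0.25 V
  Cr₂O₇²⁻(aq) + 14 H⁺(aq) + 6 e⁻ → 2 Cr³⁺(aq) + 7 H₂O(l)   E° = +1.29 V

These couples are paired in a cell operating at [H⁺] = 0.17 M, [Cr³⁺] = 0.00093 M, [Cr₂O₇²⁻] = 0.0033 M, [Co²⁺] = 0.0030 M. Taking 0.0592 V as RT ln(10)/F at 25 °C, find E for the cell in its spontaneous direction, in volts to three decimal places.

+1.544 V

Cr₂O₇²⁻/Cr³⁺ is the cathode (higher E°), Co²⁺/Co the anode: E°cell = +1.29 − (-0.25) = +1.54 V, n = 6.
Overall: Cr₂O₇²⁻(aq) + 14 H⁺(aq) + 3 Co(s) → 2 Cr³⁺(aq) + 7 H₂O(l) + 3 Co²⁺(aq)
Q = [Cr³⁺]^2·[Co²⁺]^3 / ([Cr₂O₇²⁻]·[H⁺]^14); log Q = -0.376.
E = E° − (0.0592/n) log Q = +1.54 − (0.0592/6)(-0.376) = +1.544 V.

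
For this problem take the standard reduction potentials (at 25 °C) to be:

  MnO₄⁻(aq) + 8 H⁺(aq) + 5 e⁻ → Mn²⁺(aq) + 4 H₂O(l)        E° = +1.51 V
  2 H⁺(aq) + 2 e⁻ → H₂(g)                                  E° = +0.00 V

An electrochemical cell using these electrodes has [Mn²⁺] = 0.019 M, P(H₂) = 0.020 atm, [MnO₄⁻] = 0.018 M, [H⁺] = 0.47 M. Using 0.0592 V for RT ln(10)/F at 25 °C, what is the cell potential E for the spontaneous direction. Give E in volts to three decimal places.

MnO₄⁻/Mn²⁺ is the cathode (higher E°), H⁺/H₂ the anode: E°cell = +1.51 − (+0.00) = +1.51 V, n = 10.
Overall: 2 MnO₄⁻(aq) + 6 H⁺(aq) + 5 H₂(g) → 2 Mn²⁺(aq) + 8 H₂O(l)
Q = [Mn²⁺]^2 / ([MnO₄⁻]^2·[H⁺]^6·P(H₂)^5); log Q = 10.509.
E = E° − (0.0592/n) log Q = +1.51 − (0.0592/10)(10.509) = +1.448 V.

+1.448 V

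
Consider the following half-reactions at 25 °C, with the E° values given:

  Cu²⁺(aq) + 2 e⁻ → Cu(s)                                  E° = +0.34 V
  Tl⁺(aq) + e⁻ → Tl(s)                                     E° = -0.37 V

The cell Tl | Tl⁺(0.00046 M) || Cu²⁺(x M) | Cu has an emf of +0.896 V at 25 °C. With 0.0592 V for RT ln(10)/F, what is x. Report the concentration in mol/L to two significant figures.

0.41 M

Cu²⁺/Cu is the cathode, Tl⁺/Tl the anode: E°cell = +0.71 V, n = 2.
Overall reaction: Cu²⁺(aq) + 2 Tl(s) → Cu(s) + 2 Tl⁺(aq); Q = [Tl⁺]^2/[Cu²⁺]^1.
From E = E° − (0.0592/n) log Q: log Q = (E° − E)·n/0.0592 = (+0.71 − (+0.896))·2/0.0592 = -6.2838.
So 1·log[Cu²⁺] = 2·log(0.00046) − log Q = -6.6745 − (-6.2838) = -0.3907; [Cu²⁺] = 10^(-0.3907) ≈ 0.41 M.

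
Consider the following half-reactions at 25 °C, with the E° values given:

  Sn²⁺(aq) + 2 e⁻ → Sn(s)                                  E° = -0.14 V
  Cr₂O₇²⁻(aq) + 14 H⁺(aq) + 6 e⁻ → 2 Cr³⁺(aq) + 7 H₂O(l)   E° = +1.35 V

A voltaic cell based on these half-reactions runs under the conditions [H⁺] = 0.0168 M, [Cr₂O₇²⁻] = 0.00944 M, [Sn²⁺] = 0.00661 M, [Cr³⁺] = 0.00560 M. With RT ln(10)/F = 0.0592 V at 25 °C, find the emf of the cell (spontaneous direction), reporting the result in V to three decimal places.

+1.334 V

Cr₂O₇²⁻/Cr³⁺ is the cathode (higher E°), Sn²⁺/Sn the anode: E°cell = +1.35 − (-0.14) = +1.49 V, n = 6.
Overall: Cr₂O₇²⁻(aq) + 14 H⁺(aq) + 3 Sn(s) → 2 Cr³⁺(aq) + 7 H₂O(l) + 3 Sn²⁺(aq)
Q = [Cr³⁺]^2·[Sn²⁺]^3 / ([Cr₂O₇²⁻]·[H⁺]^14); log Q = 15.828.
E = E° − (0.0592/n) log Q = +1.49 − (0.0592/6)(15.828) = +1.334 V.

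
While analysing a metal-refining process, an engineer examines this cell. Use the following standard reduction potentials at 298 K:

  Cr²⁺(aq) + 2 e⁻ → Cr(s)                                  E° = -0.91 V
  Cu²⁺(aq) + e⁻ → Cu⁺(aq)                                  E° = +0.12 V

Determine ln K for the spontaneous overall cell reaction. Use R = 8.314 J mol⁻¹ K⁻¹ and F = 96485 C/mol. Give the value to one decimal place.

Cathode: Cu²⁺/Cu⁺; anode: Cr²⁺/Cr. E°cell = (+0.12) − (-0.91) = +1.03 V, with n = 2.
ΔG° = −nFE° = −RT ln K, so ln K = nFE°/(RT) = (2)(96485)(+1.03) / ((8.314)(298)) = 80.223.

80.2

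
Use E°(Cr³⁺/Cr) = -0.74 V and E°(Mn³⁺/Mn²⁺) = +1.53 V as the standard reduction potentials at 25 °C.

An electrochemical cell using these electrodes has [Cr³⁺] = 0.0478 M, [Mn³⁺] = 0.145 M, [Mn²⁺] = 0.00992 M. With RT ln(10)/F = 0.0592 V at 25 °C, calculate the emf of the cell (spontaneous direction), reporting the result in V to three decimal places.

+2.365 V

Mn³⁺/Mn²⁺ is the cathode (higher E°), Cr³⁺/Cr the anode: E°cell = +1.53 − (-0.74) = +2.27 V, n = 3.
Overall: 3 Mn³⁺(aq) + Cr(s) → 3 Mn²⁺(aq) + Cr³⁺(aq)
Q = [Mn²⁺]^3·[Cr³⁺] / ([Mn³⁺]^3); log Q = -4.815.
E = E° − (0.0592/n) log Q = +2.27 − (0.0592/3)(-4.815) = +2.365 V.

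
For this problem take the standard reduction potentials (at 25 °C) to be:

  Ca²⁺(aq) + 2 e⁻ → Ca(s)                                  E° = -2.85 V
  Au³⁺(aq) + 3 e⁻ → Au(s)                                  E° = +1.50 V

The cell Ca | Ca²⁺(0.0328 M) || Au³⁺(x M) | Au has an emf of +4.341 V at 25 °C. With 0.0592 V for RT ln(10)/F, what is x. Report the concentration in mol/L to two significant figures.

Au³⁺/Au is the cathode, Ca²⁺/Ca the anode: E°cell = +4.35 V, n = 6.
Overall reaction: 2 Au³⁺(aq) + 3 Ca(s) → 2 Au(s) + 3 Ca²⁺(aq); Q = [Ca²⁺]^3/[Au³⁺]^2.
From E = E° − (0.0592/n) log Q: log Q = (E° − E)·n/0.0592 = (+4.35 − (+4.341))·6/0.0592 = 0.9122.
So 2·log[Au³⁺] = 3·log(0.0328) − log Q = -4.4524 − (0.9122) = -5.3646; log[Au³⁺] = -5.3646 / 2 = -2.6823; [Au³⁺] = 10^(-2.6823) ≈ 0.0021 M.

0.0021 M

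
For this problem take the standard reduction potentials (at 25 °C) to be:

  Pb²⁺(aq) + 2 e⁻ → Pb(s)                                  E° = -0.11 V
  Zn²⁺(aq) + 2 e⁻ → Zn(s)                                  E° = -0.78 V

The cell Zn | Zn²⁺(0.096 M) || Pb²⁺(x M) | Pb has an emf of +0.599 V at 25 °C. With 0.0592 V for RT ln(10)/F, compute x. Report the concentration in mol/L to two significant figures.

Pb²⁺/Pb is the cathode, Zn²⁺/Zn the anode: E°cell = +0.67 V, n = 2.
Overall reaction: Pb²⁺(aq) + Zn(s) → Pb(s) + Zn²⁺(aq); Q = [Zn²⁺]^1/[Pb²⁺]^1.
From E = E° − (0.0592/n) log Q: log Q = (E° − E)·n/0.0592 = (+0.67 − (+0.599))·2/0.0592 = 2.3986.
So 1·log[Pb²⁺] = 1·log(0.096) − log Q = -1.0177 − (2.3986) = -3.4163; [Pb²⁺] = 10^(-3.4163) ≈ 0.00038 M.

0.00038 M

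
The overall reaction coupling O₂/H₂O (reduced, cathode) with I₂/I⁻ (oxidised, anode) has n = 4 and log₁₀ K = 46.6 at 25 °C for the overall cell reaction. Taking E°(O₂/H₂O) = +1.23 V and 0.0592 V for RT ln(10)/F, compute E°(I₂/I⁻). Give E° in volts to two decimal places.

E°cell = (0.0592/n)·log K = (0.0592/4)(46.6) = +0.690 V.
Since O₂/H₂O is the cathode and I₂/I⁻ the anode, E°cell = E°(O₂/H₂O) − E°(I₂/I⁻).
So E°(I₂/I⁻) = E°(O₂/H₂O) − E°cell = (+1.23) − (+0.690) = +0.54 V.

+0.54 V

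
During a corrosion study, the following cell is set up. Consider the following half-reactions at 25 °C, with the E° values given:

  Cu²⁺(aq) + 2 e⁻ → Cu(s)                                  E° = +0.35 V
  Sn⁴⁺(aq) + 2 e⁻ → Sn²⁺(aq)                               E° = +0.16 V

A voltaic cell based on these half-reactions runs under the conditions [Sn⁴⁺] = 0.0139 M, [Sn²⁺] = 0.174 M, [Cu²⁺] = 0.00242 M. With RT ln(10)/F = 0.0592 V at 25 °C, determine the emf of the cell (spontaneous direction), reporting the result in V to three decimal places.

+0.145 V

Cu²⁺/Cu is the cathode (higher E°), Sn⁴⁺/Sn²⁺ the anode: E°cell = +0.35 − (+0.16) = +0.19 V, n = 2.
Overall: Cu²⁺(aq) + Sn²⁺(aq) → Cu(s) + Sn⁴⁺(aq)
Q = [Sn⁴⁺] / ([Cu²⁺]·[Sn²⁺]); log Q = 1.519.
E = E° − (0.0592/n) log Q = +0.19 − (0.0592/2)(1.519) = +0.145 V.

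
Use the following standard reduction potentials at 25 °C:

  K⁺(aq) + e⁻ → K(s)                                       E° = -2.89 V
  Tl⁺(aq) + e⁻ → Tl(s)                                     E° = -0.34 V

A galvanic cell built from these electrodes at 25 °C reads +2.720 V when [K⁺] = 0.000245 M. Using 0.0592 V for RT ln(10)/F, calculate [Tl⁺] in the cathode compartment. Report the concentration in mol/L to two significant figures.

Tl⁺/Tl is the cathode, K⁺/K the anode: E°cell = +2.55 V, n = 1.
Overall reaction: Tl⁺(aq) + K(s) → Tl(s) + K⁺(aq); Q = [K⁺]^1/[Tl⁺]^1.
From E = E° − (0.0592/n) log Q: log Q = (E° − E)·n/0.0592 = (+2.55 − (+2.720))·1/0.0592 = -2.8716.
So 1·log[Tl⁺] = 1·log(0.000245) − log Q = -3.6108 − (-2.8716) = -0.7392; [Tl⁺] = 10^(-0.7392) ≈ 0.18 M.

0.18 M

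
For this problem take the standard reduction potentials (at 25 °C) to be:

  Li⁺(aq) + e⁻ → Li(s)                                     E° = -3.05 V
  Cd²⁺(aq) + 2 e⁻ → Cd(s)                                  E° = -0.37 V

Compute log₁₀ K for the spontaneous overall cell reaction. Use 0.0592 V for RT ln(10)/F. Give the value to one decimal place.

Cathode: Cd²⁺/Cd; anode: Li⁺/Li. E°cell = +2.68 V, n = 2.
log K = nE°cell / 0.0592 = (2)(+2.68) / 0.0592 = 90.5.

90.5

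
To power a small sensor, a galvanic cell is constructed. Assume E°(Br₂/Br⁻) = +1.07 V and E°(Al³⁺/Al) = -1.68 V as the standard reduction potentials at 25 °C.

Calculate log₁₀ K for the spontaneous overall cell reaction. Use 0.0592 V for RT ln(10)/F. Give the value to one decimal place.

Cathode: Br₂/Br⁻; anode: Al³⁺/Al. E°cell = +2.75 V, n = 6.
log K = nE°cell / 0.0592 = (6)(+2.75) / 0.0592 = 278.7.

278.7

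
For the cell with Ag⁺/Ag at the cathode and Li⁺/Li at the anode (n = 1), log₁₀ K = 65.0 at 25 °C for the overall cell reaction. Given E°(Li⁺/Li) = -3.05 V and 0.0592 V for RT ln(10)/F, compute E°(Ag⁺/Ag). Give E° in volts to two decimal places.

E°cell = (0.0592/n)·log K = (0.0592/1)(65.0) = +3.848 V.
Since Ag⁺/Ag is the cathode and Li⁺/Li the anode, E°cell = E°(Ag⁺/Ag) − E°(Li⁺/Li).
So E°(Ag⁺/Ag) = E°cell + E°(Li⁺/Li) = +3.848 + (-3.05) = +0.80 V.

+0.80 V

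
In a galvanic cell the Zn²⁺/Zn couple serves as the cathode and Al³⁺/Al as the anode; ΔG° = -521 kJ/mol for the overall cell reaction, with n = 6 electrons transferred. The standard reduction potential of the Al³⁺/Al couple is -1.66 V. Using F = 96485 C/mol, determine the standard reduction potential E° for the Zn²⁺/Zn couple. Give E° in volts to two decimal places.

E°cell = −ΔG°/(nF) = −(-521×10³)/((6)(96485)) = +0.900 V.
Since Zn²⁺/Zn is the cathode and Al³⁺/Al the anode, E°cell = E°(Zn²⁺/Zn) − E°(Al³⁺/Al).
So E°(Zn²⁺/Zn) = E°cell + E°(Al³⁺/Al) = +0.900 + (-1.66) = -0.76 V.

-0.76 V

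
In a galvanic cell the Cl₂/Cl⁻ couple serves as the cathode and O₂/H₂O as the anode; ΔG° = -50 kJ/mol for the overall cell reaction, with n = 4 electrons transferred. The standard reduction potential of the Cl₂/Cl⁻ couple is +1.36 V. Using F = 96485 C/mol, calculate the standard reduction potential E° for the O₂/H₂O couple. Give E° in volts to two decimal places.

+1.23 V

E°cell = −ΔG°/(nF) = −(-50×10³)/((4)(96485)) = +0.130 V.
Since Cl₂/Cl⁻ is the cathode and O₂/H₂O the anode, E°cell = E°(Cl₂/Cl⁻) − E°(O₂/H₂O).
So E°(O₂/H₂O) = E°(Cl₂/Cl⁻) − E°cell = (+1.36) − (+0.130) = +1.23 V.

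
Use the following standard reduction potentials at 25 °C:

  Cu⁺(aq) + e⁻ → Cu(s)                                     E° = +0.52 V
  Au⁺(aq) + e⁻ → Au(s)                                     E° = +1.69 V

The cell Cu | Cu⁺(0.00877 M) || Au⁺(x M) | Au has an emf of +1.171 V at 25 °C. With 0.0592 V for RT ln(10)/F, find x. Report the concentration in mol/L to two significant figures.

Au⁺/Au is the cathode, Cu⁺/Cu the anode: E°cell = +1.17 V, n = 1.
Overall reaction: Au⁺(aq) + Cu(s) → Au(s) + Cu⁺(aq); Q = [Cu⁺]^1/[Au⁺]^1.
From E = E° − (0.0592/n) log Q: log Q = (E° − E)·n/0.0592 = (+1.17 − (+1.171))·1/0.0592 = -0.0169.
So 1·log[Au⁺] = 1·log(0.00877) − log Q = -2.0570 − (-0.0169) = -2.0401; [Au⁺] = 10^(-2.0401) ≈ 0.0091 M.

0.0091 M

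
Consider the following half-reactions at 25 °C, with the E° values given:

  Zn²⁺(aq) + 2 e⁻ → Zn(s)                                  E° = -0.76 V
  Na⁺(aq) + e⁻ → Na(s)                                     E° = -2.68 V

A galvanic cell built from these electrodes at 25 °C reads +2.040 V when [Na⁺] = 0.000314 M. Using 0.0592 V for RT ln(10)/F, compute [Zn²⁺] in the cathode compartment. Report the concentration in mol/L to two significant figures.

Zn²⁺/Zn is the cathode, Na⁺/Na the anode: E°cell = +1.92 V, n = 2.
Overall reaction: Zn²⁺(aq) + 2 Na(s) → Zn(s) + 2 Na⁺(aq); Q = [Na⁺]^2/[Zn²⁺]^1.
From E = E° − (0.0592/n) log Q: log Q = (E° − E)·n/0.0592 = (+1.92 − (+2.040))·2/0.0592 = -4.0541.
So 1·log[Zn²⁺] = 2·log(0.000314) − log Q = -7.0061 − (-4.0541) = -2.9520; [Zn²⁺] = 10^(-2.9520) ≈ 0.0011 M.

0.0011 M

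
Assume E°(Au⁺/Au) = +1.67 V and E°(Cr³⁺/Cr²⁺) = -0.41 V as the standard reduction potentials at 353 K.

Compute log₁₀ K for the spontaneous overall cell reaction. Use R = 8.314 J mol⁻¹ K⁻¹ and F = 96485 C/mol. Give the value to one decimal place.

29.7

Cathode: Au⁺/Au; anode: Cr³⁺/Cr²⁺. E°cell = (+1.67) − (-0.41) = +2.08 V, with n = 1.
ΔG° = −nFE° = −RT ln K, so ln K = nFE°/(RT) = (1)(96485)(+2.08) / ((8.314)(353)) = 68.381.
log₁₀ K = 68.381 / ln 10 = 29.7.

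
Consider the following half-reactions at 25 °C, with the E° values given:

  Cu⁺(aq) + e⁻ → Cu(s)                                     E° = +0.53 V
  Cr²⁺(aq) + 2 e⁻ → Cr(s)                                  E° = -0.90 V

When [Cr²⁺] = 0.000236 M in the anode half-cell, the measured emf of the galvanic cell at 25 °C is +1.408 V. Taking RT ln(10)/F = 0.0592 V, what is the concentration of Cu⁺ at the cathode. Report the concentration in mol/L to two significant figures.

0.0065 M

Cu⁺/Cu is the cathode, Cr²⁺/Cr the anode: E°cell = +1.43 V, n = 2.
Overall reaction: 2 Cu⁺(aq) + Cr(s) → 2 Cu(s) + Cr²⁺(aq); Q = [Cr²⁺]^1/[Cu⁺]^2.
From E = E° − (0.0592/n) log Q: log Q = (E° − E)·n/0.0592 = (+1.43 − (+1.408))·2/0.0592 = 0.7432.
So 2·log[Cu⁺] = 1·log(0.000236) − log Q = -3.6271 − (0.7432) = -4.3703; log[Cu⁺] = -4.3703 / 2 = -2.1852; [Cu⁺] = 10^(-2.1852) ≈ 0.0065 M.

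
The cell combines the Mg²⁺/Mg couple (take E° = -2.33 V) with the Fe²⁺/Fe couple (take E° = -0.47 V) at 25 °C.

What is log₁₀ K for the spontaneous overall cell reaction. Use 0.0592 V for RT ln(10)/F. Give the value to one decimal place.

Cathode: Fe²⁺/Fe; anode: Mg²⁺/Mg. E°cell = +1.86 V, n = 2.
log K = nE°cell / 0.0592 = (2)(+1.86) / 0.0592 = 62.8.

62.8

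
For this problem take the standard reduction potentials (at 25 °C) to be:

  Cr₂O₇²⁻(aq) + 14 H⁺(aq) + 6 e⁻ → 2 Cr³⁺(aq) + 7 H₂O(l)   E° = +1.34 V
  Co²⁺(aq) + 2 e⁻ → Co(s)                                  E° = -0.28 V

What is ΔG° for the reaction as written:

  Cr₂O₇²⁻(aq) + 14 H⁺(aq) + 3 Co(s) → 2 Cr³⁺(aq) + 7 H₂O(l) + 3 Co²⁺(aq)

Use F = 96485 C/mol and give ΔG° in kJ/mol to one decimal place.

As written, Cr₂O₇²⁻/Cr³⁺ is reduced (cathode) and Co²⁺/Co is oxidised (anode), so E°cell = (+1.34) − (-0.28) = +1.62 V.
Balancing electrons gives n = 6.
ΔG° = −nFE° = −(6)(96485)(+1.62) = -937,834 J = -937.8 kJ/mol.

-937.8 kJ/mol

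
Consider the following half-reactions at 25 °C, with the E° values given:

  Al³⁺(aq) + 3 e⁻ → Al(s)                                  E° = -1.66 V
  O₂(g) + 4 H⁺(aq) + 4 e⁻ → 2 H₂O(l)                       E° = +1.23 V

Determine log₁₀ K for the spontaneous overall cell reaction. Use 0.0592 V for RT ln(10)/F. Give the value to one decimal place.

585.8

Cathode: O₂/H₂O; anode: Al³⁺/Al. E°cell = +2.89 V, n = 12.
log K = nE°cell / 0.0592 = (12)(+2.89) / 0.0592 = 585.8.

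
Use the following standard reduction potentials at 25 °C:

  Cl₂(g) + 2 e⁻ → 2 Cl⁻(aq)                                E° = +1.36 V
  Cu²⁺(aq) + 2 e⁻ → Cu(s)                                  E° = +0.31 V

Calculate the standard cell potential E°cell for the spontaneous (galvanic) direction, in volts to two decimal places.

The Cl₂/Cl⁻ couple has the higher reduction potential, so it is the cathode; Cu²⁺/Cu is oxidised at the anode.
E°cell = E°(cathode) − E°(anode) = (+1.36) − (+0.31) = +1.05 V.

+1.05 V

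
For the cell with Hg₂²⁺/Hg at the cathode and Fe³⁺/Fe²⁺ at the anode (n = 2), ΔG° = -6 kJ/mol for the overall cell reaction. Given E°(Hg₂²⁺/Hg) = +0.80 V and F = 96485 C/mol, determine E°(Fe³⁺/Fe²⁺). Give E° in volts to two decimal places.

E°cell = −ΔG°/(nF) = −(-6×10³)/((2)(96485)) = +0.031 V.
Since Hg₂²⁺/Hg is the cathode and Fe³⁺/Fe²⁺ the anode, E°cell = E°(Hg₂²⁺/Hg) − E°(Fe³⁺/Fe²⁺).
So E°(Fe³⁺/Fe²⁺) = E°(Hg₂²⁺/Hg) − E°cell = (+0.80) − (+0.031) = +0.77 V.

+0.77 V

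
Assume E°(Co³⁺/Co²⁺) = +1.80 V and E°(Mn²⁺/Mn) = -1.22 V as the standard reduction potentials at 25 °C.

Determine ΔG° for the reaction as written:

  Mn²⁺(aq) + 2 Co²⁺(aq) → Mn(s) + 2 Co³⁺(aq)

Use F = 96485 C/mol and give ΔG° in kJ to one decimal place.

As written, Mn²⁺/Mn is reduced (cathode) and Co³⁺/Co²⁺ is oxidised (anode), so E°cell = (-1.22) − (+1.80) = -3.02 V.
Balancing electrons gives n = 2.
ΔG° = −nFE° = −(2)(96485)(-3.02) = 582,769 J = +582.8 kJ.

+582.8 kJ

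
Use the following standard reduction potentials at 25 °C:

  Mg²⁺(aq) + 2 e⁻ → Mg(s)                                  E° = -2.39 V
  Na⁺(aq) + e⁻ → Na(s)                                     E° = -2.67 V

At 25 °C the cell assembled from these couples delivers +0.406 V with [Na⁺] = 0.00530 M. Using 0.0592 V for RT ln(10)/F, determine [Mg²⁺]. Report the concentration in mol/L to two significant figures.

Mg²⁺/Mg is the cathode, Na⁺/Na the anode: E°cell = +0.28 V, n = 2.
Overall reaction: Mg²⁺(aq) + 2 Na(s) → Mg(s) + 2 Na⁺(aq); Q = [Na⁺]^2/[Mg²⁺]^1.
From E = E° − (0.0592/n) log Q: log Q = (E° − E)·n/0.0592 = (+0.28 − (+0.406))·2/0.0592 = -4.2568.
So 1·log[Mg²⁺] = 2·log(0.0053) − log Q = -4.5514 − (-4.2568) = -0.2946; [Mg²⁺] = 10^(-0.2946) ≈ 0.51 M.

0.51 M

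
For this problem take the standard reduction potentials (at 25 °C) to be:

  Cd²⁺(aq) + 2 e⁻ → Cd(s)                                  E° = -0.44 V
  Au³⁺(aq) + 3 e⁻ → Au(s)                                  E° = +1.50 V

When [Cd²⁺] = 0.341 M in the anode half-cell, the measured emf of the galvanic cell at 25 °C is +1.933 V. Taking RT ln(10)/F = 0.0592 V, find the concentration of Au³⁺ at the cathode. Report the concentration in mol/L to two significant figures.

Au³⁺/Au is the cathode, Cd²⁺/Cd the anode: E°cell = +1.94 V, n = 6.
Overall reaction: 2 Au³⁺(aq) + 3 Cd(s) → 2 Au(s) + 3 Cd²⁺(aq); Q = [Cd²⁺]^3/[Au³⁺]^2.
From E = E° − (0.0592/n) log Q: log Q = (E° − E)·n/0.0592 = (+1.94 − (+1.933))·6/0.0592 = 0.7095.
So 2·log[Au³⁺] = 3·log(0.341) − log Q = -1.4017 − (0.7095) = -2.1112; log[Au³⁺] = -2.1112 / 2 = -1.0556; [Au³⁺] = 10^(-1.0556) ≈ 0.088 M.

0.088 M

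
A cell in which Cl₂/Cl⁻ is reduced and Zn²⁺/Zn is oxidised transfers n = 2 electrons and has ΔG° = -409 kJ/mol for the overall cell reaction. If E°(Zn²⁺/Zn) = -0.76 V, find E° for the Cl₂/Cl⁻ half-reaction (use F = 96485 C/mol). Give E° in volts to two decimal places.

+1.36 V

E°cell = −ΔG°/(nF) = −(-409×10³)/((2)(96485)) = +2.120 V.
Since Cl₂/Cl⁻ is the cathode and Zn²⁺/Zn the anode, E°cell = E°(Cl₂/Cl⁻) − E°(Zn²⁺/Zn).
So E°(Cl₂/Cl⁻) = E°cell + E°(Zn²⁺/Zn) = +2.120 + (-0.76) = +1.36 V.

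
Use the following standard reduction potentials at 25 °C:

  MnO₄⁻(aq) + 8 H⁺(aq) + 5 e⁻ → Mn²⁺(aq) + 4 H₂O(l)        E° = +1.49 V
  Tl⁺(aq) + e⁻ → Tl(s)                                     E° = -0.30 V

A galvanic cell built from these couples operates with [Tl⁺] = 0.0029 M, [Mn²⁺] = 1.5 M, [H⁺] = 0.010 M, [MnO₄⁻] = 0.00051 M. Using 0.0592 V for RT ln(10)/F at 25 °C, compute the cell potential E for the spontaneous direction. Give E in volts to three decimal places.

MnO₄⁻/Mn²⁺ is the cathode (higher E°), Tl⁺/Tl the anode: E°cell = +1.49 − (-0.30) = +1.79 V, n = 5.
Overall: MnO₄⁻(aq) + 8 H⁺(aq) + 5 Tl(s) → Mn²⁺(aq) + 4 H₂O(l) + 5 Tl⁺(aq)
Q = [Mn²⁺]·[Tl⁺]^5 / ([MnO₄⁻]·[H⁺]^8); log Q = 6.781.
E = E° − (0.0592/n) log Q = +1.79 − (0.0592/5)(6.781) = +1.710 V.

+1.710 V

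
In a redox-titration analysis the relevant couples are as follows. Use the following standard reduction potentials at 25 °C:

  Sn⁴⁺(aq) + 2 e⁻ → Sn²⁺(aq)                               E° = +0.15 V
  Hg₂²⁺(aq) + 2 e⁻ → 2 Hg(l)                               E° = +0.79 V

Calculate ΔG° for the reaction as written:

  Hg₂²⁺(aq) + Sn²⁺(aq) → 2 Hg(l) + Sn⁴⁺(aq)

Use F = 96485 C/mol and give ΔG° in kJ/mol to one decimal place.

-123.5 kJ/mol

As written, Hg₂²⁺/Hg is reduced (cathode) and Sn⁴⁺/Sn²⁺ is oxidised (anode), so E°cell = (+0.79) − (+0.15) = +0.64 V.
Balancing electrons gives n = 2.
ΔG° = −nFE° = −(2)(96485)(+0.64) = -123,501 J = -123.5 kJ/mol.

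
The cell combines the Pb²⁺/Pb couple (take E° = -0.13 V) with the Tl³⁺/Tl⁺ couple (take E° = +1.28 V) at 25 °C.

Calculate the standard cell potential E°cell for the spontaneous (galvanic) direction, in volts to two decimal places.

The Tl³⁺/Tl⁺ couple has the higher reduction potential, so it is the cathode; Pb²⁺/Pb is oxidised at the anode.
E°cell = E°(cathode) − E°(anode) = (+1.28) − (-0.13) = +1.41 V.
Since E°cell > 0, the reaction is spontaneous under standard conditions.

+1.41 V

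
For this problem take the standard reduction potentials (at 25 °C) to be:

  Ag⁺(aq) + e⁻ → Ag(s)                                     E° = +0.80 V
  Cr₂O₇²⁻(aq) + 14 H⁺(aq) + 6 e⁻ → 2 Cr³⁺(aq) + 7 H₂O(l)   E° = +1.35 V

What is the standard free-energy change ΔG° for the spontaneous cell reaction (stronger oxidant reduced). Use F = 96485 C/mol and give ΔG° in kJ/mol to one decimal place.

Cr₂O₇²⁻/Cr³⁺ (E° = +1.35 V) is the cathode; Ag⁺/Ag (E° = +0.80 V) is the anode, so E°cell = +0.55 V.
Balancing electrons gives n = 6 (lcm of 6 and 1).
ΔG° = −nFE° = −(6)(96485)(+0.55) = -318,400 J = -318.4 kJ/mol.

-318.4 kJ/mol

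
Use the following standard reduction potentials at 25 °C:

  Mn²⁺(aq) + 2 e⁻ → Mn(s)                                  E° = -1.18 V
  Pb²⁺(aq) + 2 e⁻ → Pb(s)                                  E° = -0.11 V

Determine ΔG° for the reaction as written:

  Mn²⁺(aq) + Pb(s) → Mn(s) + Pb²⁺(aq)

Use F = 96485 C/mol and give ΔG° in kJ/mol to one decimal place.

As written, Mn²⁺/Mn is reduced (cathode) and Pb²⁺/Pb is oxidised (anode), so E°cell = (-1.18) − (-0.11) = -1.07 V.
Balancing electrons gives n = 2.
ΔG° = −nFE° = −(2)(96485)(-1.07) = 206,478 J = +206.5 kJ/mol.

+206.5 kJ/mol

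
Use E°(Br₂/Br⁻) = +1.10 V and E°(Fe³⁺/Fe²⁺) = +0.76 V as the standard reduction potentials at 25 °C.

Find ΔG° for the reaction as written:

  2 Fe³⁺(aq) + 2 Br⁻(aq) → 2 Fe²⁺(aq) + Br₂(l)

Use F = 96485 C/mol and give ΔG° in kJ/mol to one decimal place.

As written, Fe³⁺/Fe²⁺ is reduced (cathode) and Br₂/Br⁻ is oxidised (anode), so E°cell = (+0.76) − (+1.10) = -0.34 V.
Balancing electrons gives n = 2.
ΔG° = −nFE° = −(2)(96485)(-0.34) = 65,610 J = +65.6 kJ/mol.

+65.6 kJ/mol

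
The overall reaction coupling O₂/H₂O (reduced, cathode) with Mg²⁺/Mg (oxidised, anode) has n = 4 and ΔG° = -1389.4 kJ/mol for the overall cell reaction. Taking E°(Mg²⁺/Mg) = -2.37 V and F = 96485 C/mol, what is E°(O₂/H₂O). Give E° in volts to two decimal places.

+1.23 V

E°cell = −ΔG°/(nF) = −(-1389.4×10³)/((4)(96485)) = +3.600 V.
Since O₂/H₂O is the cathode and Mg²⁺/Mg the anode, E°cell = E°(O₂/H₂O) − E°(Mg²⁺/Mg).
So E°(O₂/H₂O) = E°cell + E°(Mg²⁺/Mg) = +3.600 + (-2.37) = +1.23 V.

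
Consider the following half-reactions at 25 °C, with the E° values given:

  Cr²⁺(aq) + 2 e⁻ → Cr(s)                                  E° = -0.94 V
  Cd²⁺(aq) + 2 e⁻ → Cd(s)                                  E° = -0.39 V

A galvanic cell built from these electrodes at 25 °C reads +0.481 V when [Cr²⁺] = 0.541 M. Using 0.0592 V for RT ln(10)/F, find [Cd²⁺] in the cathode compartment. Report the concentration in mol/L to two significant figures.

Cd²⁺/Cd is the cathode, Cr²⁺/Cr the anode: E°cell = +0.55 V, n = 2.
Overall reaction: Cd²⁺(aq) + Cr(s) → Cd(s) + Cr²⁺(aq); Q = [Cr²⁺]^1/[Cd²⁺]^1.
From E = E° − (0.0592/n) log Q: log Q = (E° − E)·n/0.0592 = (+0.55 − (+0.481))·2/0.0592 = 2.3311.
So 1·log[Cd²⁺] = 1·log(0.541) − log Q = -0.2668 − (2.3311) = -2.5979; [Cd²⁺] = 10^(-2.5979) ≈ 0.0025 M.

0.0025 M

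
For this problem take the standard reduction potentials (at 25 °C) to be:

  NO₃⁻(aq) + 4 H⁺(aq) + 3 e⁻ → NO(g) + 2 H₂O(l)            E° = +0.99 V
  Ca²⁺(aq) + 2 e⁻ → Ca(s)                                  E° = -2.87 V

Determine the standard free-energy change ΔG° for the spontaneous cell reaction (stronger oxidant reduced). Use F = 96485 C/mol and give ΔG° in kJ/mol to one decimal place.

-2234.6 kJ/mol

NO₃⁻/NO (E° = +0.99 V) is the cathode; Ca²⁺/Ca (E° = -2.87 V) is the anode, so E°cell = +3.86 V.
Balancing electrons gives n = 6 (lcm of 3 and 2).
ΔG° = −nFE° = −(6)(96485)(+3.86) = -2,234,593 J = -2234.6 kJ/mol.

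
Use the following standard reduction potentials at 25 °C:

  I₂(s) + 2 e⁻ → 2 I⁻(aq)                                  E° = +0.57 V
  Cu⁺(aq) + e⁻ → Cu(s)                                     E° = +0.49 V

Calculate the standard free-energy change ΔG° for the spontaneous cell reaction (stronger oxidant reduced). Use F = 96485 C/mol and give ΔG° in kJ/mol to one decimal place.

I₂/I⁻ (E° = +0.57 V) is the cathode; Cu⁺/Cu (E° = +0.49 V) is the anode, so E°cell = +0.08 V.
Balancing electrons gives n = 2 (lcm of 2 and 1).
ΔG° = −nFE° = −(2)(96485)(+0.08) = -15,438 J = -15.4 kJ/mol.

-15.4 kJ/mol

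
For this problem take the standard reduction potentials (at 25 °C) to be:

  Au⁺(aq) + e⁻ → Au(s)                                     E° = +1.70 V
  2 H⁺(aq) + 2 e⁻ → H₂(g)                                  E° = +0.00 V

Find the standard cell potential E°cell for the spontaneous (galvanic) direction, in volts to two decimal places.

+1.70 V

The Au⁺/Au couple has the higher reduction potential, so it is the cathode; H⁺/H₂ is oxidised at the anode.
E°cell = E°(cathode) − E°(anode) = (+1.70) − (+0.00) = +1.70 V.
Since E°cell > 0, the reaction is spontaneous under standard conditions.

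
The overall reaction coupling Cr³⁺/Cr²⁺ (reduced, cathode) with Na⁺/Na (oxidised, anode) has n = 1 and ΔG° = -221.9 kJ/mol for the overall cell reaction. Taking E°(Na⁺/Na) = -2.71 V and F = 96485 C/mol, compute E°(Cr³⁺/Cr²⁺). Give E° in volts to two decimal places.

-0.41 V

E°cell = −ΔG°/(nF) = −(-221.9×10³)/((1)(96485)) = +2.300 V.
Since Cr³⁺/Cr²⁺ is the cathode and Na⁺/Na the anode, E°cell = E°(Cr³⁺/Cr²⁺) − E°(Na⁺/Na).
So E°(Cr³⁺/Cr²⁺) = E°cell + E°(Na⁺/Na) = +2.300 + (-2.71) = -0.41 V.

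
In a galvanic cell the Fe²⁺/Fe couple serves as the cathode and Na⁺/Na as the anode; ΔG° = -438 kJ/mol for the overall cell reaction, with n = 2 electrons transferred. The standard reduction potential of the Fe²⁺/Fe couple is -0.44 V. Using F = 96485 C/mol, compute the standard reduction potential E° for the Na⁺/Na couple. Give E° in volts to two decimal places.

E°cell = −ΔG°/(nF) = −(-438×10³)/((2)(96485)) = +2.270 V.
Since Fe²⁺/Fe is the cathode and Na⁺/Na the anode, E°cell = E°(Fe²⁺/Fe) − E°(Na⁺/Na).
So E°(Na⁺/Na) = E°(Fe²⁺/Fe) − E°cell = (-0.44) − (+2.270) = -2.71 V.

-2.71 V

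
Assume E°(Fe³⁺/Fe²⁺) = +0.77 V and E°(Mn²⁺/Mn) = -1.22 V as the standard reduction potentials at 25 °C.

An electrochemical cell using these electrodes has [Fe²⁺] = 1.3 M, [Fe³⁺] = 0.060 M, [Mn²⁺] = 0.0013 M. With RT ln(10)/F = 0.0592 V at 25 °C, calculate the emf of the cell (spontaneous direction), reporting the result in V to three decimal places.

+1.996 V

Fe³⁺/Fe²⁺ is the cathode (higher E°), Mn²⁺/Mn the anode: E°cell = +0.77 − (-1.22) = +1.99 V, n = 2.
Overall: 2 Fe³⁺(aq) + Mn(s) → 2 Fe²⁺(aq) + Mn²⁺(aq)
Q = [Fe²⁺]^2·[Mn²⁺] / ([Fe³⁺]^2); log Q = -0.214.
E = E° − (0.0592/n) log Q = +1.99 − (0.0592/2)(-0.214) = +1.996 V.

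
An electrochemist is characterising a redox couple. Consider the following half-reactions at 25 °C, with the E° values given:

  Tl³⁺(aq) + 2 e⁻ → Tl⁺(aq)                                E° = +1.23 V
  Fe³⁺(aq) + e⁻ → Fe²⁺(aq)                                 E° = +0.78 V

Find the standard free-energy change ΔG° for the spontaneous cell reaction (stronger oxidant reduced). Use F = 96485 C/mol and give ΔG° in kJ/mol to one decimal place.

-86.8 kJ/mol

Tl³⁺/Tl⁺ (E° = +1.23 V) is the cathode; Fe³⁺/Fe²⁺ (E° = +0.78 V) is the anode, so E°cell = +0.45 V.
Balancing electrons gives n = 2 (lcm of 2 and 1).
ΔG° = −nFE° = −(2)(96485)(+0.45) = -86,836 J = -86.8 kJ/mol.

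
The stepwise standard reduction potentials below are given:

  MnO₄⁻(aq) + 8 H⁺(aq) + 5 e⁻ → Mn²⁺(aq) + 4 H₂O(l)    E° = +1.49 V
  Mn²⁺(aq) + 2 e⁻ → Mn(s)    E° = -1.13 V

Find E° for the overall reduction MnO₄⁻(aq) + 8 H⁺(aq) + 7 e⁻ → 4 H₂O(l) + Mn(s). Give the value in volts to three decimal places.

Standard free energies of sequential steps add: ΔG°₃ = ΔG°₁ + ΔG°₂, so n₃E°₃ = n₁E°₁ + n₂E°₂.
E°₃ = (5×+1.49 + 2×-1.13) / 7 = (+5.190) / 7 = +0.741 V.
Simply averaging or adding the two E° values would be wrong; the electron-weighted sum is required.

+0.741 V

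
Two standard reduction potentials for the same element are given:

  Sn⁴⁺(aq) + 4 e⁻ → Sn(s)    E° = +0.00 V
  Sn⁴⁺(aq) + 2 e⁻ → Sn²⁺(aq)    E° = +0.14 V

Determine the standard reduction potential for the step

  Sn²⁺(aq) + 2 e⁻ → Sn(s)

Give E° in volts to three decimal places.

Sequential free energies add, so n₃E°₃ = n₁E°₁ + n₂E°₂.
With n₃ = 4, and the known step contributing 2×(+0.14) V, the unknown satisfies 2·E° = 4×(+0.00) − 2×(+0.14) = -0.280.
E° = -0.280 / 2 = -0.140 V.

-0.140 V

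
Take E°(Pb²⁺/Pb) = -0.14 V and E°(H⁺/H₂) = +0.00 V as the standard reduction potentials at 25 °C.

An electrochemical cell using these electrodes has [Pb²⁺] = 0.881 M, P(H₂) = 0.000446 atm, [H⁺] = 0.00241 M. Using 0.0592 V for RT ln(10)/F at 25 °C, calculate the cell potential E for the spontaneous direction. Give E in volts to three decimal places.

H⁺/H₂ is the cathode (higher E°), Pb²⁺/Pb the anode: E°cell = +0.00 − (-0.14) = +0.14 V, n = 2.
Overall: 2 H⁺(aq) + Pb(s) → H₂(g) + Pb²⁺(aq)
Q = P(H₂)·[Pb²⁺] / ([H⁺]^2); log Q = 1.830.
E = E° − (0.0592/n) log Q = +0.14 − (0.0592/2)(1.830) = +0.086 V.

+0.086 V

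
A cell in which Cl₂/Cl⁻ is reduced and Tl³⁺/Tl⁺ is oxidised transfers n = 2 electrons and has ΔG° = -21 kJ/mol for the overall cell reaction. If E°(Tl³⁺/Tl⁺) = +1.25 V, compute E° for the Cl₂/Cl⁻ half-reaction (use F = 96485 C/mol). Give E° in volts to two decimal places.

E°cell = −ΔG°/(nF) = −(-21×10³)/((2)(96485)) = +0.109 V.
Since Cl₂/Cl⁻ is the cathode and Tl³⁺/Tl⁺ the anode, E°cell = E°(Cl₂/Cl⁻) − E°(Tl³⁺/Tl⁺).
So E°(Cl₂/Cl⁻) = E°cell + E°(Tl³⁺/Tl⁺) = +0.109 + (+1.25) = +1.36 V.

+1.36 V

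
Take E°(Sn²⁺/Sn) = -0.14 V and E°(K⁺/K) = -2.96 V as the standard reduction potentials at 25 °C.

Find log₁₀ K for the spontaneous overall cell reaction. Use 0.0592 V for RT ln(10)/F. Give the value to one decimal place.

95.3

Cathode: Sn²⁺/Sn; anode: K⁺/K. E°cell = +2.82 V, n = 2.
log K = nE°cell / 0.0592 = (2)(+2.82) / 0.0592 = 95.3.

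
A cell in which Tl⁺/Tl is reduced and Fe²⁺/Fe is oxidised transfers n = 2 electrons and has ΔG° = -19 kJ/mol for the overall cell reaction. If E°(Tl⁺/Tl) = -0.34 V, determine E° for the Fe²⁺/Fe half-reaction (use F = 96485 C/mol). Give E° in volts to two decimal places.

E°cell = −ΔG°/(nF) = −(-19×10³)/((2)(96485)) = +0.098 V.
Since Tl⁺/Tl is the cathode and Fe²⁺/Fe the anode, E°cell = E°(Tl⁺/Tl) − E°(Fe²⁺/Fe).
So E°(Fe²⁺/Fe) = E°(Tl⁺/Tl) − E°cell = (-0.34) − (+0.098) = -0.44 V.

-0.44 V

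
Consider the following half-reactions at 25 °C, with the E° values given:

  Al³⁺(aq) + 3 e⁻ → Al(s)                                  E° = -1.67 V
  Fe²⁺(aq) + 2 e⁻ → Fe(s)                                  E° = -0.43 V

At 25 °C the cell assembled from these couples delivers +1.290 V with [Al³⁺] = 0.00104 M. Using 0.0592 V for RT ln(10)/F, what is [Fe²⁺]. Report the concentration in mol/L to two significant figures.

Fe²⁺/Fe is the cathode, Al³⁺/Al the anode: E°cell = +1.24 V, n = 6.
Overall reaction: 3 Fe²⁺(aq) + 2 Al(s) → 3 Fe(s) + 2 Al³⁺(aq); Q = [Al³⁺]^2/[Fe²⁺]^3.
From E = E° − (0.0592/n) log Q: log Q = (E° − E)·n/0.0592 = (+1.24 − (+1.290))·6/0.0592 = -5.0676.
So 3·log[Fe²⁺] = 2·log(0.00104) − log Q = -5.9659 − (-5.0676) = -0.8983; log[Fe²⁺] = -0.8983 / 3 = -0.2994; [Fe²⁺] = 10^(-0.2994) ≈ 0.50 M.

0.50 M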